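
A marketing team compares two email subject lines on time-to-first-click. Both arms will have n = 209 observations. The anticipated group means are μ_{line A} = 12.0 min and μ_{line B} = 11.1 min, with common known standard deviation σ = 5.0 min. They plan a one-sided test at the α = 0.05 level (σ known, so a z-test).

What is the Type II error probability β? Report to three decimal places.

β ≈ 0.423

Standardized effect: d = |μ_{line A} − μ_{line B}| / σ = |12.0 − 11.1| / 5.0 = 0.1800
Noncentrality parameter: δ = d·√(n/2) = 0.1800 × √(209/2) = 1.8401
One-sided α = 0.05 → critical value z_{0.05} = 1.645.
Power = P(Z > 1.645 − δ) = Φ(0.195) = 0.5774.
Type II error: β = 1 − power = 1 − 0.5774 = 0.4226.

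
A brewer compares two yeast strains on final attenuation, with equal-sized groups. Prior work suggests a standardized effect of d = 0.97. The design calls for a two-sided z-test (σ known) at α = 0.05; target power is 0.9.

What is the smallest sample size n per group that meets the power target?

n = 23 per group

For power 0.9 need Φ(δ − z_{0.025}) = 0.9, so δ = z_{0.025} + z_{0.10} = 1.960 + 1.282 = 3.242.
(For δ > 0 the lower-tail rejection region contributes negligibly to power, so the one-term inversion is standard.)
δ = d·√(n/2) ⇒ n = 2(δ/d)² = 2 × (3.242 / 0.97)² = 22.33.
Rounding up, n = 23 per group.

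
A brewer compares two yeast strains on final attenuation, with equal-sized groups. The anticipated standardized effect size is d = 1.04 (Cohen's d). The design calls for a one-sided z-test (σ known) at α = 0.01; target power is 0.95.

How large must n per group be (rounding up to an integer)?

Set Φ(δ − 2.326) = 0.95; then δ − 2.326 = Φ⁻¹(0.95) = 1.645, giving δ = 3.971.
δ = d·√(n/2) ⇒ n = 2(δ/d)² = 2 × (3.971 / 1.04)² = 29.16.
Rounding up, n = 30 per group.

n = 30 per group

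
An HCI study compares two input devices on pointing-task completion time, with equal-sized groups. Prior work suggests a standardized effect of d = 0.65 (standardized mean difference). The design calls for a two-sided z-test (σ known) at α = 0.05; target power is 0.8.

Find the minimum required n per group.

For power 0.8 need Φ(δ − z_{0.025}) = 0.8, so δ = z_{0.025} + z_{0.20} = 1.960 + 0.842 = 2.802.
(Ignoring the negligible lower-tail rejection probability gives the usual closed-form inversion.)
δ = d·√(n/2) ⇒ n = 2(δ/d)² = 2 × (2.802 / 0.65)² = 37.15.
Rounding up, n = 38 per group.

n = 38 per group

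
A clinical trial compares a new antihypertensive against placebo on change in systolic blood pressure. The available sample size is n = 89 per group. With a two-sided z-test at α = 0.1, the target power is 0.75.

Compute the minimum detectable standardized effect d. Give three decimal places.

d ≈ 0.348

Required noncentrality: δ = z_{0.05} + z_{0.25} = 1.645 + 0.674 = 2.319.
(The second rejection-region term Φ(−δ − z_{α/2}) is negligible and dropped.)
δ = d·√(n/2) ⇒ d = δ/√(n/2) = 2.319/√(89/2) = 0.3477.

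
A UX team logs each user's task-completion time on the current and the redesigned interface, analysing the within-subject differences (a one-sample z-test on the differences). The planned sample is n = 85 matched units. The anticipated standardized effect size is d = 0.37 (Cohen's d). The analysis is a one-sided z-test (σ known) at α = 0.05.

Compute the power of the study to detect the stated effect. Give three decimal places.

Noncentrality parameter: δ = d·√n = 0.37 × √85 = 3.4112
One-sided α = 0.05 → critical value z_{0.05} = 1.645.
Power = Φ(δ − 1.645) = Φ(1.766) = 0.9613.

Power ≈ 0.961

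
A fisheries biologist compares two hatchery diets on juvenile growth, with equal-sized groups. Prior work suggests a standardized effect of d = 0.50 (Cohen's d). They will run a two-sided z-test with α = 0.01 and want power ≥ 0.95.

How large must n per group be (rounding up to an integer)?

n = 143 per group

For power 0.95 need Φ(δ − z_{0.005}) = 0.95, so δ = z_{0.005} + z_{0.05} = 2.576 + 1.645 = 4.221.
(The Φ(−δ − z_{α/2}) term is vanishingly small for δ > 0 and is dropped in the standard sample-size formula.)
δ = d·√(n/2) ⇒ n = 2(δ/d)² = 2 × (4.221 / 0.50)² = 142.51.
Rounding up, n = 143 per group.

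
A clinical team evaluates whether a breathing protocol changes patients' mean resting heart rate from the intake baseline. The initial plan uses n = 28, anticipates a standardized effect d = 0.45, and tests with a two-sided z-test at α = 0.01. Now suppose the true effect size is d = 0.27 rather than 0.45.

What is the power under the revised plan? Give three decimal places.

Power ≈ 0.126

With d = 0.27: δ = d·√n = 0.27 × √28 = 1.4287. Critical value z_{0.005} = 2.576.
Revised power = Φ(δ − 2.576) + Φ(−δ − 2.576) = Φ(-1.147) + Φ(-4.005) = 0.1257 + 0.0000 = 0.1257.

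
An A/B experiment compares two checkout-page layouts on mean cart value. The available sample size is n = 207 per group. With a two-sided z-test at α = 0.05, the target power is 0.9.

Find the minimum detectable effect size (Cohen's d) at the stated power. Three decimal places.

Required noncentrality: δ = z_{0.025} + z_{0.10} = 1.960 + 1.282 = 3.242.
(Lower-tail contribution to power is negligible for δ > 0.)
δ = d·√(n/2) ⇒ d = δ/√(n/2) = 3.242/√(207/2) = 0.3186.

d ≈ 0.319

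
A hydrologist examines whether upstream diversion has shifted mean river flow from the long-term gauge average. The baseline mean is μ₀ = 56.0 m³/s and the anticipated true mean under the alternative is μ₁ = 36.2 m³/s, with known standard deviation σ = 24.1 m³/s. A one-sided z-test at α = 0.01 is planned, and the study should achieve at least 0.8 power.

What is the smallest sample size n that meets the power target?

Standardized effect: d = |μ₁ − μ₀| / σ = |36.2 − 56.0| / 24.1 = 0.8216
Set Φ(δ − 2.326) = 0.8; then δ − 2.326 = Φ⁻¹(0.8) = 0.842, giving δ = 3.168.
δ = d·√n ⇒ n = (δ/d)² = (3.168 / 0.8216)² = 14.87.
Rounding up, n = 15.

n = 15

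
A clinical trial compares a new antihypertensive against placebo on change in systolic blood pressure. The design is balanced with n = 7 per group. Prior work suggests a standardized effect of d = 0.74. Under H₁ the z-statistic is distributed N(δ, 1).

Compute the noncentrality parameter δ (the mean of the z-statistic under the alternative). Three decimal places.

δ ≈ 1.384

The noncentrality parameter scales effect size by the design's sample-size factor: δ = d·√(n/2) = 0.74 × √(7/2) = 1.3844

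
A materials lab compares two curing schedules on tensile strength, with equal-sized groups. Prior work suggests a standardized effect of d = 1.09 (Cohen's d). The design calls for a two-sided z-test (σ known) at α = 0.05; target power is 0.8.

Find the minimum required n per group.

For power 0.8 need Φ(δ − z_{0.025}) = 0.8, so δ = z_{0.025} + z_{0.20} = 1.960 + 0.842 = 2.802.
(The Φ(−δ − z_{α/2}) term is vanishingly small for δ > 0 and is dropped in the standard sample-size formula.)
δ = d·√(n/2) ⇒ n = 2(δ/d)² = 2 × (2.802 / 1.09)² = 13.21.
Round up to the next whole unit.

n = 14 per group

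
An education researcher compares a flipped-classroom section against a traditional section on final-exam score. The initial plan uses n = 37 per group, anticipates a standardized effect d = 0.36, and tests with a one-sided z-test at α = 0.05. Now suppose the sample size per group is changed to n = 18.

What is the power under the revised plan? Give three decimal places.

With n = 18 per group: δ = d·√(n/2) = 0.36 × √(18/2) = 1.0800. Critical value z_{0.05} = 1.645.
Revised power = Φ(δ − 1.645) = Φ(-0.565) = 0.2861.

Power ≈ 0.286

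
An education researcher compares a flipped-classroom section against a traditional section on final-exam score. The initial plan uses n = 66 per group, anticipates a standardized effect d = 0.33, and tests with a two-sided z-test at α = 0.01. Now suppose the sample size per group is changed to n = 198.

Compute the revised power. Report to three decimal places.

With n = 198 per group: δ = d·√(n/2) = 0.33 × √(198/2) = 3.2835. Critical value z_{0.005} = 2.576.
Revised power = Φ(δ − 2.576) + Φ(−δ − 2.576) = Φ(0.708) + Φ(-5.859) = 0.7604 + 0.0000 = 0.7604.

Power ≈ 0.760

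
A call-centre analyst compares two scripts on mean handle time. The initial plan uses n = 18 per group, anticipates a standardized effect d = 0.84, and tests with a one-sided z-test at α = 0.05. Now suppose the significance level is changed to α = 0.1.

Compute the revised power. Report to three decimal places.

δ = d·√(n/2) = 0.84 × √(18/2) = 2.5200 (unchanged). New critical value: z_{0.1} = 1.282.
Revised power = P(Z > 1.282 − δ) = Φ(1.238) = 0.8922.

Power ≈ 0.892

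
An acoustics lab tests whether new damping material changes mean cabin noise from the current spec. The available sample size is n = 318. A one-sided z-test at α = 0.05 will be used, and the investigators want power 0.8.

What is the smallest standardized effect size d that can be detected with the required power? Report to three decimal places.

d ≈ 0.139

Need Φ(δ − 1.645) = 0.8, so δ = 1.645 + 0.842 = 2.486.
δ = d·√n ⇒ d = δ/√n = 2.486/√318 = 0.1394.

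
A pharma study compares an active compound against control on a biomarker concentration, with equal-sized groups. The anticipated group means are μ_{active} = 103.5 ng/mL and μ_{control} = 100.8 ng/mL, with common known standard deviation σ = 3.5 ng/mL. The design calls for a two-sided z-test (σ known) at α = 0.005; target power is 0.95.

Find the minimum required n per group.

n = 67 per group

Standardized effect: d = |μ_{active} − μ_{control}| / σ = |103.5 − 100.8| / 3.5 = 0.7714
For power 0.95 need Φ(δ − z_{0.0025}) = 0.95, so δ = z_{0.0025} + z_{0.05} = 2.807 + 1.645 = 4.452.
(Ignoring the negligible lower-tail rejection probability gives the usual closed-form inversion.)
δ = d·√(n/2) ⇒ n = 2(δ/d)² = 2 × (4.452 / 0.7714)² = 66.61.
Round up to the next whole unit.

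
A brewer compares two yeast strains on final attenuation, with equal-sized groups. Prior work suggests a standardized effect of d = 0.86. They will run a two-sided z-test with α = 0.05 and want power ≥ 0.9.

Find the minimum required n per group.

n = 29 per group

Set Φ(δ − 1.960) = 0.9; then δ − 1.960 = Φ⁻¹(0.9) = 1.282, giving δ = 3.242.
(The Φ(−δ − z_{α/2}) term is vanishingly small for δ > 0 and is dropped in the standard sample-size formula.)
δ = d·√(n/2) ⇒ n = 2(δ/d)² = 2 × (3.242 / 0.86)² = 28.41.
Round up to the next whole unit.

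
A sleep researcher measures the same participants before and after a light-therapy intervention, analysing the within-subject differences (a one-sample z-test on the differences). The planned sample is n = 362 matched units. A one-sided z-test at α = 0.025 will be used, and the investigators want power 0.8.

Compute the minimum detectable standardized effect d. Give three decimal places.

Need Φ(δ − 1.960) = 0.8, so δ = 1.960 + 0.842 = 2.802.
δ = d·√n ⇒ d = δ/√n = 2.802/√362 = 0.1472.

d ≈ 0.147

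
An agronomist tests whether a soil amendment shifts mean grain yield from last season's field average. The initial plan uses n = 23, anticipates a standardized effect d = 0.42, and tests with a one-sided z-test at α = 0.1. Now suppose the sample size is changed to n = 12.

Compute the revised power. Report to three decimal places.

Power ≈ 0.569

With n = 12: δ = d·√n = 0.42 × √12 = 1.4549. Critical value z_{0.1} = 1.282.
Revised power = Φ(δ − 1.282) = Φ(0.173) = 0.5688.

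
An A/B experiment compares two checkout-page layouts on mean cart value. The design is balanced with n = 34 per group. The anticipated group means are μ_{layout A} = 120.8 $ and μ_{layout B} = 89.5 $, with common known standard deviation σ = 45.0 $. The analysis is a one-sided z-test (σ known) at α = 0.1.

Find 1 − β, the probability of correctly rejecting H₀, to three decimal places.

Power ≈ 0.944

Standardized effect: d = |μ_{layout A} − μ_{layout B}| / σ = |120.8 − 89.5| / 45.0 = 0.6956
Noncentrality parameter: δ = d·√(n/2) = 0.6956 × √(34/2) = 2.8678
Critical value for a one-sided test at α = 0.1: z_α = 1.282.
Power = P(Z > 1.282 − δ) = Φ(1.586) = 0.9437.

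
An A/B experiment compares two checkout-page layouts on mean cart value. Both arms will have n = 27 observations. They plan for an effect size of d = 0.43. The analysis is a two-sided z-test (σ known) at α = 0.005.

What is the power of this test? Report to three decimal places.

Noncentrality parameter: δ = d·√(n/2) = 0.43 × √(27/2) = 1.5799
Two-sided α = 0.005 → critical value z_{0.0025} = 2.807.
Power = Φ(δ − 2.807) + Φ(−δ − 2.807) = Φ(-1.227) + Φ(-4.387) = 0.1099 + 0.0000 = 0.1099.

Power ≈ 0.110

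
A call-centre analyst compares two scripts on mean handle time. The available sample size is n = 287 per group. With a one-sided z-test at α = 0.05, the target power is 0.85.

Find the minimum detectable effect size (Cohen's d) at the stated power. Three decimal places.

Need Φ(δ − 1.645) = 0.85, so δ = 1.645 + 1.036 = 2.681.
δ = d·√(n/2) ⇒ d = δ/√(n/2) = 2.681/√(287/2) = 0.2238.

d ≈ 0.224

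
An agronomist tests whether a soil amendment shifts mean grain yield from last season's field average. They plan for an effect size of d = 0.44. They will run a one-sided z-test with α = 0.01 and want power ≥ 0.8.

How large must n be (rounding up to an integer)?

Set Φ(δ − 2.326) = 0.8; then δ − 2.326 = Φ⁻¹(0.8) = 0.842, giving δ = 3.168.
δ = d·√n ⇒ n = (δ/d)² = (3.168 / 0.44)² = 51.84.
Round up to the next whole unit.

n = 52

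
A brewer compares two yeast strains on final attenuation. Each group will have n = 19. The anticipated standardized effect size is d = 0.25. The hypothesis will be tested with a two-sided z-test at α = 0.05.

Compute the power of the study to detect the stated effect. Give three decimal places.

Noncentrality parameter: δ = d·√(n/2) = 0.25 × √(19/2) = 0.7706
Two-sided α = 0.05 → critical value z_{0.025} = 1.960.
Power = Φ(δ − 1.960) + Φ(−δ − 1.960) = Φ(-1.189) + Φ(-2.731) = 0.1171 + 0.0032 = 0.1203.

Power ≈ 0.120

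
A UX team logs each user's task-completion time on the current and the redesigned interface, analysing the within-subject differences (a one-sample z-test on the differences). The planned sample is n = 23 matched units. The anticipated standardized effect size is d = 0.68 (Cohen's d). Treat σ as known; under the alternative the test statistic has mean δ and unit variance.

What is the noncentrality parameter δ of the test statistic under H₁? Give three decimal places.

δ ≈ 3.261

δ = d·√n = 0.68 × √23 = 3.2612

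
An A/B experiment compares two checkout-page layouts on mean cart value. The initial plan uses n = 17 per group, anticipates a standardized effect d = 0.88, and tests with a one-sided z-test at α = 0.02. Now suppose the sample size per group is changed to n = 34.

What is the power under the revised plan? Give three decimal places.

Power ≈ 0.942

With n = 34 per group: δ = d·√(n/2) = 0.88 × √(34/2) = 3.6283. Critical value z_{0.02} = 2.054.
Revised power = Φ(δ − 2.054) = Φ(1.575) = 0.9423.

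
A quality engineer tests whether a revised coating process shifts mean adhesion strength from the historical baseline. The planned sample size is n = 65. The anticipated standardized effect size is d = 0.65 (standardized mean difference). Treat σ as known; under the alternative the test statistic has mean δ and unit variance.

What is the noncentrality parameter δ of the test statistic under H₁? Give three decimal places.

δ ≈ 5.240

The noncentrality parameter scales effect size by the design's sample-size factor: δ = d·√n = 0.65 × √65 = 5.2405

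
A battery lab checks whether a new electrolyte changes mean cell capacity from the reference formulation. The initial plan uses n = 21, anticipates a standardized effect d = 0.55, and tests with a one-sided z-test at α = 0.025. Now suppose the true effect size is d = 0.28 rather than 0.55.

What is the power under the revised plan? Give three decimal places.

Power ≈ 0.249

With d = 0.28: δ = d·√n = 0.28 × √21 = 1.2831. Critical value z_{0.025} = 1.960.
Revised power = Φ(δ − 1.960) = Φ(-0.677) = 0.2493.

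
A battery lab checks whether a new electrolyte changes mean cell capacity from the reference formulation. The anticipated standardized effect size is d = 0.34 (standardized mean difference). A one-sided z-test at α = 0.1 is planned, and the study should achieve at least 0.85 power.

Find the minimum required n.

For power 0.85 need Φ(δ − z_{0.1}) = 0.85, so δ = z_{0.1} + z_{0.15} = 1.282 + 1.036 = 2.318.
δ = d·√n ⇒ n = (δ/d)² = (2.318 / 0.34)² = 46.48.
Round up to the next whole unit.

n = 47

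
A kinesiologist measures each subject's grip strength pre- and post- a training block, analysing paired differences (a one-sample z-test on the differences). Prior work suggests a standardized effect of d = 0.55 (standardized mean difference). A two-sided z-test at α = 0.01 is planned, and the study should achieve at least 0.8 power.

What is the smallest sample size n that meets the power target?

n = 39

For power 0.8 need Φ(δ − z_{0.005}) = 0.8, so δ = z_{0.005} + z_{0.20} = 2.576 + 0.842 = 3.417.
(For δ > 0 the lower-tail rejection region contributes negligibly to power, so the one-term inversion is standard.)
δ = d·√n ⇒ n = (δ/d)² = (3.417 / 0.55)² = 38.61.
Rounding up, n = 39.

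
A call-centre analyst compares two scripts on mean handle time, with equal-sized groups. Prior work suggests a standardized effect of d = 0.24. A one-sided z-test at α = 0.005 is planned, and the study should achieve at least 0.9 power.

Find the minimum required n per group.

Set Φ(δ − 2.576) = 0.9; then δ − 2.576 = Φ⁻¹(0.9) = 1.282, giving δ = 3.857.
δ = d·√(n/2) ⇒ n = 2(δ/d)² = 2 × (3.857 / 0.24)² = 516.65.
Round up to the next whole unit.

n = 517 per group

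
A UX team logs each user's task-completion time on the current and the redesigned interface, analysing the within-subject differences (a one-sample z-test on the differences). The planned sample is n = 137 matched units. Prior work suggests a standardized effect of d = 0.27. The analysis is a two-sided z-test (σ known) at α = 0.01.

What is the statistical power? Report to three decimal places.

Noncentrality parameter: δ = d·√n = 0.27 × √137 = 3.1603
Critical value for a two-sided test at α = 0.01: z_{α/2} = 2.576.
Power = Φ(δ − 2.576) + Φ(−δ − 2.576) = Φ(0.584) + Φ(-5.736) = 0.7205 + 0.0000 = 0.7205.

Power ≈ 0.721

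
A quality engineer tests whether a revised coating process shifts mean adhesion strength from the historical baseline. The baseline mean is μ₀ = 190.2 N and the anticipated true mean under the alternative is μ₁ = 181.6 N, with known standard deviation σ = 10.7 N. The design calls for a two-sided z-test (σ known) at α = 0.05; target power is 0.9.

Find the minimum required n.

n = 17

Standardized effect: d = |μ₁ − μ₀| / σ = |181.6 − 190.2| / 10.7 = 0.8037
Set Φ(δ − 1.960) = 0.9; then δ − 1.960 = Φ⁻¹(0.9) = 1.282, giving δ = 3.242.
(The Φ(−δ − z_{α/2}) term is vanishingly small for δ > 0 and is dropped in the standard sample-size formula.)
δ = d·√n ⇒ n = (δ/d)² = (3.242 / 0.8037)² = 16.27.
Rounding up, n = 17.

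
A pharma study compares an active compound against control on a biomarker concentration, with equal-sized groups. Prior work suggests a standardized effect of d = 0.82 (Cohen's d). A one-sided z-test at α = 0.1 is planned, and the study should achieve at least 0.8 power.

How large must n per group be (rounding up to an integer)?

Set Φ(δ − 1.282) = 0.8; then δ − 1.282 = Φ⁻¹(0.8) = 0.842, giving δ = 2.123.
δ = d·√(n/2) ⇒ n = 2(δ/d)² = 2 × (2.123 / 0.82)² = 13.41.
Rounding up, n = 14 per group.

n = 14 per group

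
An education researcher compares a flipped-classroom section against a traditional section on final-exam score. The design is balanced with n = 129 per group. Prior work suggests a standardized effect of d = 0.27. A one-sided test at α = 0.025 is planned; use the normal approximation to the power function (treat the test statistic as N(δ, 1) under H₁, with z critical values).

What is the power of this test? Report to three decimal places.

Power ≈ 0.583

Noncentrality parameter: δ = d·√(n/2) = 0.27 × √(129/2) = 2.1684
Critical value for a one-sided test at α = 0.025: z_α = 1.960.
Power = P(Z > 1.960 − δ) = Φ(0.208) = 0.5826.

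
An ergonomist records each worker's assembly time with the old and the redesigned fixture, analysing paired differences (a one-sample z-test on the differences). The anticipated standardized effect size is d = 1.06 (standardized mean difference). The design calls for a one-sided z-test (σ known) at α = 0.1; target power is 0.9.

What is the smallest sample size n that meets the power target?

n = 6

Set Φ(δ − 1.282) = 0.9; then δ − 1.282 = Φ⁻¹(0.9) = 1.282, giving δ = 2.563.
δ = d·√n ⇒ n = (δ/d)² = (2.563 / 1.06)² = 5.85.
Round up to the next whole unit.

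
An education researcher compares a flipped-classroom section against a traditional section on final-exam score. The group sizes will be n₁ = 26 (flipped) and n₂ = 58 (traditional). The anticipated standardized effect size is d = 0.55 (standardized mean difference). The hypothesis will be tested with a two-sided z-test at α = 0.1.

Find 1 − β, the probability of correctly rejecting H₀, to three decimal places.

Noncentrality parameter: δ = d / √(1/n₁ + 1/n₂) = 0.55 / √(1/26 + 1/58) = 2.3304
Critical value for a two-sided test at α = 0.1: z_{α/2} = 1.645.
Power = Φ(δ − 1.645) + Φ(−δ − 1.645) = Φ(0.686) + Φ(-3.975) = 0.7535 + 0.0000 = 0.7535.

Power ≈ 0.754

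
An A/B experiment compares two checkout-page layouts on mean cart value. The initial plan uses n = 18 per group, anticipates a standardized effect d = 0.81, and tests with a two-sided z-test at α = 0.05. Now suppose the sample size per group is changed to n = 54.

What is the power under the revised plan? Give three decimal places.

With n = 54 per group: δ = d·√(n/2) = 0.81 × √(54/2) = 4.2089. Critical value z_{0.025} = 1.960.
Revised power = Φ(δ − 1.960) + Φ(−δ − 1.960) = Φ(2.249) + Φ(-6.169) = 0.9877 + 0.0000 = 0.9877.

Power ≈ 0.988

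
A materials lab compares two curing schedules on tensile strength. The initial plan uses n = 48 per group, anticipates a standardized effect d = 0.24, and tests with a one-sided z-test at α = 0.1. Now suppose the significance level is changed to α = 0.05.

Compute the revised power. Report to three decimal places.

Power ≈ 0.319

δ = d·√(n/2) = 0.24 × √(48/2) = 1.1758 (unchanged). New critical value: z_{0.05} = 1.645.
Revised power = P(Z > 1.645 − δ) = Φ(-0.469) = 0.3195.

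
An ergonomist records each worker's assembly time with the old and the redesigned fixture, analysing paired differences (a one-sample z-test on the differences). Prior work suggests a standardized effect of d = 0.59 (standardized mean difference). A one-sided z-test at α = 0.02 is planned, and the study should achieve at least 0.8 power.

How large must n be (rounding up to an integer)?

n = 25

Set Φ(δ − 2.054) = 0.8; then δ − 2.054 = Φ⁻¹(0.8) = 0.842, giving δ = 2.895.
δ = d·√n ⇒ n = (δ/d)² = (2.895 / 0.59)² = 24.08.
Round up to the next whole unit.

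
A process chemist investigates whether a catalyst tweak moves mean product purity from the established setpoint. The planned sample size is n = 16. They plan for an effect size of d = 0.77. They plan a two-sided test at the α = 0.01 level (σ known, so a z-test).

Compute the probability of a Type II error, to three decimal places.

Noncentrality parameter: δ = d·√n = 0.77 × √16 = 3.0800
Two-sided α = 0.01 → critical value z_{0.005} = 2.576.
Power = Φ(δ − 2.576) + Φ(−δ − 2.576) = Φ(0.504) + Φ(-5.656) = 0.6929 + 0.0000 = 0.6929.
Type II error: β = 1 − power = 1 − 0.6929 = 0.3071.

β ≈ 0.307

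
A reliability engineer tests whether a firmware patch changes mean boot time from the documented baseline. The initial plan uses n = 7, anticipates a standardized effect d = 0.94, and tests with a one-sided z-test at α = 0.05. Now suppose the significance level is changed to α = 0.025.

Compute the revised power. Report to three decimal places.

Power ≈ 0.701

δ = d·√n = 0.94 × √7 = 2.4870 (unchanged). New critical value: z_{0.025} = 1.960.
Revised power = P(Z > 1.960 − δ) = Φ(0.527) = 0.7009.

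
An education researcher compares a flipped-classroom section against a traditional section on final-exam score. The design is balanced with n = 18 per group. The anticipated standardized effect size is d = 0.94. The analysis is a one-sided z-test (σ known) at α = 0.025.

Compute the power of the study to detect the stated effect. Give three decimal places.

Noncentrality parameter: δ = d·√(n/2) = 0.94 × √(18/2) = 2.8200
One-sided α = 0.025 → critical value z_{0.025} = 1.960.
Power = P(Z > 1.960 − δ) = Φ(0.860) = 0.8051.

Power ≈ 0.805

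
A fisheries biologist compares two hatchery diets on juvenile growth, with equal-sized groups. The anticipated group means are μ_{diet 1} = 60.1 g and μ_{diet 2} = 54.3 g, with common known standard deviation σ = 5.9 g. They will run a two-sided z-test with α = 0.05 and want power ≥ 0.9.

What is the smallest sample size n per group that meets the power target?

n = 22 per group

Standardized effect: d = |μ_{diet 1} − μ_{diet 2}| / σ = |60.1 − 54.3| / 5.9 = 0.9831
For power 0.9 need Φ(δ − z_{0.025}) = 0.9, so δ = z_{0.025} + z_{0.10} = 1.960 + 1.282 = 3.242.
(The Φ(−δ − z_{α/2}) term is vanishingly small for δ > 0 and is dropped in the standard sample-size formula.)
δ = d·√(n/2) ⇒ n = 2(δ/d)² = 2 × (3.242 / 0.9831)² = 21.75.
Rounding up, n = 22 per group.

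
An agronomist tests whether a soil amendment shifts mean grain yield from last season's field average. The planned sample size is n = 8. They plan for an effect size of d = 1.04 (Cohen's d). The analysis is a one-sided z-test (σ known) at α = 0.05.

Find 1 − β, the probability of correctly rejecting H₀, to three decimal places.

Noncentrality parameter: δ = d·√n = 1.04 × √8 = 2.9416
One-sided α = 0.05 → critical value z_{0.05} = 1.645.
Power = P(Z > 1.645 − δ) = Φ(1.297) = 0.9026.

Power ≈ 0.903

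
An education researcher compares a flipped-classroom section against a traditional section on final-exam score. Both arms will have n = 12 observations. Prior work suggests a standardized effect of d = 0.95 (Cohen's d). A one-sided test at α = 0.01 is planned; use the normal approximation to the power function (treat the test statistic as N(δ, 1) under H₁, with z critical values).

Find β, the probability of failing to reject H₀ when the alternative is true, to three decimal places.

β ≈ 0.500

Noncentrality parameter: δ = d·√(n/2) = 0.95 × √(12/2) = 2.3270
One-sided α = 0.01 → critical value z_{0.01} = 2.326.
Power = Φ(δ − 2.326) = Φ(0.001) = 0.5003.
Type II error: β = 1 − power = 1 − 0.5003 = 0.4997.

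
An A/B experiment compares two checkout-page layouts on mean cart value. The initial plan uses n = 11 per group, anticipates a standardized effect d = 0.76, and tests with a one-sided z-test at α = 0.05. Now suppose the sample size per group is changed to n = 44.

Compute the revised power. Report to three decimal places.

With n = 44 per group: δ = d·√(n/2) = 0.76 × √(44/2) = 3.5647. Critical value z_{0.05} = 1.645.
Revised power = P(Z > 1.645 − δ) = Φ(1.920) = 0.9726.

Power ≈ 0.973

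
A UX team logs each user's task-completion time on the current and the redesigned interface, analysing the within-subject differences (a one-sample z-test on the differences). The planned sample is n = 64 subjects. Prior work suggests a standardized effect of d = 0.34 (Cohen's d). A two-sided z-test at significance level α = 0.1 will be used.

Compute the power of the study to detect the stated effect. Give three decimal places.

Noncentrality parameter: δ = d·√n = 0.34 × √64 = 2.7200
Critical value for a two-sided test at α = 0.1: z_{α/2} = 1.645.
Power = Φ(δ − 1.645) + Φ(−δ − 1.645) = Φ(1.075) + Φ(-4.365) = 0.8588 + 0.0000 = 0.8589.

Power ≈ 0.859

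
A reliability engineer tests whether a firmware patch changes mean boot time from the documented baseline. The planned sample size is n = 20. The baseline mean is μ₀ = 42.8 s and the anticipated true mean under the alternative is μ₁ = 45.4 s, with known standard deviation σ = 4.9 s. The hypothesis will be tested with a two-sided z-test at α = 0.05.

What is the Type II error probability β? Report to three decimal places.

β ≈ 0.340

Standardized effect: d = |μ₁ − μ₀| / σ = |45.4 − 42.8| / 4.9 = 0.5306
Noncentrality parameter: δ = d·√n = 0.5306 × √20 = 2.3730
Two-sided α = 0.05 → critical value z_{0.025} = 1.960.
Power = Φ(δ − 1.960) + Φ(−δ − 1.960) = Φ(0.413) + Φ(-4.333) = 0.6602 + 0.0000 = 0.6602.
Type II error: β = 1 − power = 1 − 0.6602 = 0.3398.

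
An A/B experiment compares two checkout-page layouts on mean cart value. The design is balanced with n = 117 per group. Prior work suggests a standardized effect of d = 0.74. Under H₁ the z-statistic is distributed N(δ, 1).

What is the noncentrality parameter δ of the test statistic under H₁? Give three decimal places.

δ ≈ 5.660

δ = d·√(n/2) = 0.74 × √(117/2) = 5.6599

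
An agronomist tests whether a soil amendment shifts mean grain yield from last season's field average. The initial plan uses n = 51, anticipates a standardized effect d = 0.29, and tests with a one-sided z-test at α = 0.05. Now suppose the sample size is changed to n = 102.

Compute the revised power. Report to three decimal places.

With n = 102: δ = d·√n = 0.29 × √102 = 2.9289. Critical value z_{0.05} = 1.645.
Revised power = P(Z > 1.645 − δ) = Φ(1.284) = 0.9004.

Power ≈ 0.900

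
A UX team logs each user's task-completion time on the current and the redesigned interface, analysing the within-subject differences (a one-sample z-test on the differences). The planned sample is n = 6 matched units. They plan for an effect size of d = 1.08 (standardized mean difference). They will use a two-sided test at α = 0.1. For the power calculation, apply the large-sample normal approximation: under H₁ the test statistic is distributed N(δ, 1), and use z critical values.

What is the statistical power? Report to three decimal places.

Noncentrality parameter: δ = d·√n = 1.08 × √6 = 2.6454
Two-sided α = 0.1 → critical value z_{0.05} = 1.645.
Power = Φ(δ − 1.645) + Φ(−δ − 1.645) = Φ(1.001) + Φ(-4.290) = 0.8415 + 0.0000 = 0.8415.

Power ≈ 0.841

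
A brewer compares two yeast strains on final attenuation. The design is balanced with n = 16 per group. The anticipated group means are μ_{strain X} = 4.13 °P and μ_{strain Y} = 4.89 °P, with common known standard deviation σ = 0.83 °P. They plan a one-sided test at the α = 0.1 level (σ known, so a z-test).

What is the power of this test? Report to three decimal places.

Power ≈ 0.905

Standardized effect: d = |μ_{strain X} − μ_{strain Y}| / σ = |4.13 − 4.89| / 0.83 = 0.9157
Noncentrality parameter: δ = d·√(n/2) = 0.9157 × √(16/2) = 2.5899
Critical value for a one-sided test at α = 0.1: z_α = 1.282.
Power = P(Z > 1.282 − δ) = Φ(1.308) = 0.9046.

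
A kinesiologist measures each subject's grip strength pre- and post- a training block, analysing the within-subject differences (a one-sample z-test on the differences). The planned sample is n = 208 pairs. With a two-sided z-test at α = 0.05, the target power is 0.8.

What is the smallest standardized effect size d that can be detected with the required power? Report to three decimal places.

d ≈ 0.194

Required noncentrality: δ = z_{0.025} + z_{0.20} = 1.960 + 0.842 = 2.802.
(The second rejection-region term Φ(−δ − z_{α/2}) is negligible and dropped.)
δ = d·√n ⇒ d = δ/√n = 2.802/√208 = 0.1943.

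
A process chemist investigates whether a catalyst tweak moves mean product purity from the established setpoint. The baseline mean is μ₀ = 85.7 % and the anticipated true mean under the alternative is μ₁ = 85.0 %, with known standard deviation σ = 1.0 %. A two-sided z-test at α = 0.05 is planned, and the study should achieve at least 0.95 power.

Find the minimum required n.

Standardized effect: d = |μ₁ − μ₀| / σ = |85.0 − 85.7| / 1.0 = 0.7000
For power 0.95 need Φ(δ − z_{0.025}) = 0.95, so δ = z_{0.025} + z_{0.05} = 1.960 + 1.645 = 3.605.
(Ignoring the negligible lower-tail rejection probability gives the usual closed-form inversion.)
δ = d·√n ⇒ n = (δ/d)² = (3.605 / 0.7000)² = 26.52.
Round up to the next whole unit.

n = 27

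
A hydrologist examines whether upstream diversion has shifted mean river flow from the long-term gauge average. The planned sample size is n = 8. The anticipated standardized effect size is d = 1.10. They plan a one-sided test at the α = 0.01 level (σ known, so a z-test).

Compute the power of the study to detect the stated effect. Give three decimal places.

Power ≈ 0.784

Noncentrality parameter: λ = d·√n = 1.10 × √8 = 3.1113
One-sided α = 0.01 → critical value z_{0.01} = 2.326.
Power = P(Z > 2.326 − λ) = Φ(0.785) = 0.7838.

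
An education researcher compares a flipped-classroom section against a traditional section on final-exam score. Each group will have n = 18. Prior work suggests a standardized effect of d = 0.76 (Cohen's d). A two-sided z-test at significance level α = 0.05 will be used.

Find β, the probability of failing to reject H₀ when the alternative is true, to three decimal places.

Noncentrality parameter: λ = d·√(n/2) = 0.76 × √(18/2) = 2.2800
Critical value for a two-sided test at α = 0.05: z_{α/2} = 1.960.
Power = Φ(λ − 1.960) + Φ(−λ − 1.960) = Φ(0.320) + Φ(-4.240) = 0.6255 + 0.0000 = 0.6255.
Type II error: β = 1 − power = 1 − 0.6255 = 0.3745.

β ≈ 0.374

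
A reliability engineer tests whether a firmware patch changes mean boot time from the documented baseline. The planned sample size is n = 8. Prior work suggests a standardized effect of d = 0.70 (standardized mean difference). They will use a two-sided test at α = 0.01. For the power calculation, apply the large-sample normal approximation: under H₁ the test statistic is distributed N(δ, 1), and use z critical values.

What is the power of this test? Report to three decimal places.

Noncentrality parameter: δ = d·√n = 0.70 × √8 = 1.9799
Critical value for a two-sided test at α = 0.01: z_{α/2} = 2.576.
Power = Φ(δ − 2.576) + Φ(−δ − 2.576) = Φ(-0.596) + Φ(-4.556) = 0.2756 + 0.0000 = 0.2756.

Power ≈ 0.276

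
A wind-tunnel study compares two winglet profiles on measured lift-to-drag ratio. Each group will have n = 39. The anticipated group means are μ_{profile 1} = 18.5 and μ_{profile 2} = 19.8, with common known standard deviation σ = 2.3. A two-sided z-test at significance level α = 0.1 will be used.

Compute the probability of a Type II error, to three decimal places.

Standardized effect: d = |μ_{profile 1} − μ_{profile 2}| / σ = |18.5 − 19.8| / 2.3 = 0.5652
Noncentrality parameter: δ = d·√(n/2) = 0.5652 × √(39/2) = 2.4959
Two-sided α = 0.1 → critical value z_{0.05} = 1.645.
Power = Φ(δ − 1.645) + Φ(−δ − 1.645) = Φ(0.851) + Φ(-4.141) = 0.8026 + 0.0000 = 0.8027.
Type II error: β = 1 − power = 1 − 0.8027 = 0.1973.

β ≈ 0.197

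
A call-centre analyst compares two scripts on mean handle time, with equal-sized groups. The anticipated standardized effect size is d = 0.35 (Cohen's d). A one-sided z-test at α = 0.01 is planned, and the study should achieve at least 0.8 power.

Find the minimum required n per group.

Set Φ(δ − 2.326) = 0.8; then δ − 2.326 = Φ⁻¹(0.8) = 0.842, giving δ = 3.168.
δ = d·√(n/2) ⇒ n = 2(δ/d)² = 2 × (3.168 / 0.35)² = 163.85.
Rounding up, n = 164 per group.

n = 164 per group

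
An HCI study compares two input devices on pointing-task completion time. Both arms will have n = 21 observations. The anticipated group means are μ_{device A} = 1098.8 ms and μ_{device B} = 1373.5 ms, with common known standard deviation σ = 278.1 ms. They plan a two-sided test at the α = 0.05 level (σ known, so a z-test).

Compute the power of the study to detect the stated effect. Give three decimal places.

Standardized effect: d = |μ_{device A} − μ_{device B}| / σ = |1098.8 − 1373.5| / 278.1 = 0.9878
Noncentrality parameter: δ = d·√(n/2) = 0.9878 × √(21/2) = 3.2008
Critical value for a two-sided test at α = 0.05: z_{α/2} = 1.960.
Power = Φ(δ − 1.960) + Φ(−δ − 1.960) = Φ(1.241) + Φ(-5.161) = 0.8927 + 0.0000 = 0.8927.

Power ≈ 0.893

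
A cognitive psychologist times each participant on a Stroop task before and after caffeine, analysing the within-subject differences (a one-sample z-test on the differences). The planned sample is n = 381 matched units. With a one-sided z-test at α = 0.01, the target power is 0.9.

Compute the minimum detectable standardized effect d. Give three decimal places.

d ≈ 0.185

Need Φ(δ − 2.326) = 0.9, so δ = 2.326 + 1.282 = 3.608.
δ = d·√n ⇒ d = δ/√n = 3.608/√381 = 0.1848.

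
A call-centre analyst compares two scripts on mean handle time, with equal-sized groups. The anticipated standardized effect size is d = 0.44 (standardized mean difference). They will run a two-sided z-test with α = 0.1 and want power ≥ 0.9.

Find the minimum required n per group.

n = 89 per group

Set Φ(δ − 1.645) = 0.9; then δ − 1.645 = Φ⁻¹(0.9) = 1.282, giving δ = 2.926.
(For δ > 0 the lower-tail rejection region contributes negligibly to power, so the one-term inversion is standard.)
δ = d·√(n/2) ⇒ n = 2(δ/d)² = 2 × (2.926 / 0.44)² = 88.47.
Round up to the next whole unit.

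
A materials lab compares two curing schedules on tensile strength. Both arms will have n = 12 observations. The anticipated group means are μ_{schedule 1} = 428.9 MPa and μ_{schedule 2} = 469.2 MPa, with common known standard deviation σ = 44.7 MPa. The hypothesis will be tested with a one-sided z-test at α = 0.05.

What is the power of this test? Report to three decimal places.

Standardized effect: d = |μ_{schedule 1} − μ_{schedule 2}| / σ = |428.9 − 469.2| / 44.7 = 0.9016
Noncentrality parameter: λ = d·√(n/2) = 0.9016 × √(12/2) = 2.2084
Critical value for a one-sided test at α = 0.05: z_α = 1.645.
Power = Φ(λ − 1.645) = Φ(0.564) = 0.7135.

Power ≈ 0.713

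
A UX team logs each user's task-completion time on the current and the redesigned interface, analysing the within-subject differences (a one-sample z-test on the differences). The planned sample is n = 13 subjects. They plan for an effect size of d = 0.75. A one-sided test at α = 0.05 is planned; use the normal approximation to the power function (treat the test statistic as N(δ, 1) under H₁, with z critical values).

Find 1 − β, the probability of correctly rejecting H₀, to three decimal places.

Power ≈ 0.855

Noncentrality parameter: δ = d·√n = 0.75 × √13 = 2.7042
Critical value for a one-sided test at α = 0.05: z_α = 1.645.
Power = P(Z > 1.645 − δ) = Φ(1.059) = 0.8553.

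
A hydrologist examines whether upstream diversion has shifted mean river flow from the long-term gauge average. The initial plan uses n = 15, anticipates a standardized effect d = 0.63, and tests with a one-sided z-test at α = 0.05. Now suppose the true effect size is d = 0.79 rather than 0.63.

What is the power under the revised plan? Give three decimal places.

Power ≈ 0.921

With d = 0.79: δ = d·√n = 0.79 × √15 = 3.0597. Critical value z_{0.05} = 1.645.
Revised power = Φ(δ − 1.645) = Φ(1.415) = 0.9214.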